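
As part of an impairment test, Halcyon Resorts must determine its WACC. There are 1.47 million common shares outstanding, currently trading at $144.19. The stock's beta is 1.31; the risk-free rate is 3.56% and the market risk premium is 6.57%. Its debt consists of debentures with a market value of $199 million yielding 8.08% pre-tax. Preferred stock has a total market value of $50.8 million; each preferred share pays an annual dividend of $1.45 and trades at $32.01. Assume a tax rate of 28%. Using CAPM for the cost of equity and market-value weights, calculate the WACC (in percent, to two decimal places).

Cost of equity via CAPM: Re = 3.56% + 1.31 × 6.57% = 12.1667%.
Cost of preferred: Rp = 1.45 / 32.01 = 4.5298%.
Market value of equity E = 144.19 × 1.47m = 211.9593m.
Total capital V = 211.9593 + 50.8 + 199 = 461.7593.
Equity: weight = 211.9593/461.7593 = 0.4590; cost = 12.1667%.
Preferred: weight = 50.8/461.7593 = 0.1100; cost = 4.5298%.
Debentures: weight = 199/461.7593 = 0.4310; after-tax cost = 8.08% × (1 − 28%) = 5.8176%.
WACC = 0.4590 × 12.1667% + 0.1100 × 4.5298% + 0.4310 × 5.8176% = 8.5903%.

8.59%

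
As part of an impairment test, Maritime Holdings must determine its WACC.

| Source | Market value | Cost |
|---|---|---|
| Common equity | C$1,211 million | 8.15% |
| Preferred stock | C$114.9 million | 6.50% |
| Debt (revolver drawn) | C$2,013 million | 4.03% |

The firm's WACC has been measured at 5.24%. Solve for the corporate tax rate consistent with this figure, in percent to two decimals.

15.20%

Total capital V = 1211 + 114.9 + 2013 = 3338.9.
Equity weight = 1211/3338.9 = 0.3627.
Preferred weight = 114.9/3338.9 = 0.0344.
Revolver drawn weight = 2013/3338.9 = 0.6029.
Equity contribution = 0.3627 × 8.15% = 2.9560%.
Preferred contribution = 0.0344 × 6.5% = 0.2237%.
Debt contribution must be 5.24% − 3.1796% = 2.0604%.
0.6029 × 4.03% × (1 − T) = 2.0604%  ⇒  (1 − T) = 0.8480.
T = 15.1996%.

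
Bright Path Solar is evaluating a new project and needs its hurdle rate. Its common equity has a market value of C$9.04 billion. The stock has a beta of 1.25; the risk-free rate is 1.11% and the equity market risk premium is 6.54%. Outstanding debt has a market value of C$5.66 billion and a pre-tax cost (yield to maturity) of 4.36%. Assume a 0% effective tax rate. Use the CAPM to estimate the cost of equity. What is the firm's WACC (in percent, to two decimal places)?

Cost of equity via CAPM: Re = 1.11% + 1.25 × 6.54% = 9.2850%.
Total capital V = 9.04 + 5.66 = 14.7.
Equity: weight = 9.04/14.7 = 0.6150; cost = 9.285%.
Debt: weight = 5.66/14.7 = 0.3850; after-tax cost = 4.36% × (1 − 0%) = 4.3600%.
WACC = 0.6150 × 9.2850% + 0.3850 × 4.3600% = 7.3887%.

7.39%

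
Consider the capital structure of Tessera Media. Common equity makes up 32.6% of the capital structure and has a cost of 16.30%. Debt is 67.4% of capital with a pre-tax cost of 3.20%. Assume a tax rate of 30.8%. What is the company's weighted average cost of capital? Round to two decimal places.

6.81%

After-tax cost of debt = 3.2% × (1 − 30.8%) = 2.2144%.
WACC = 0.326 × 16.3000% + 0.674 × 2.2144% = 6.8063%.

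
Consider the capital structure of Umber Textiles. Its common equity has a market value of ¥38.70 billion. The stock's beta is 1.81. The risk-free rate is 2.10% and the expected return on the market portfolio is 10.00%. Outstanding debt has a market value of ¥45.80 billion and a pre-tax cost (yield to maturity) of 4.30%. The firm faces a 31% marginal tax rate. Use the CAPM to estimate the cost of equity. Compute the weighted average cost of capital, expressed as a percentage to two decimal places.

Market risk premium = 10.0% − 2.1% = 7.9%.
Cost of equity via CAPM: Re = 2.1% + 1.81 × 7.9% = 16.3990%.
Total capital V = 38.7 + 45.8 = 84.5.
Equity: weight = 38.7/84.5 = 0.4580; cost = 16.399%.
Debt: weight = 45.8/84.5 = 0.5420; after-tax cost = 4.3% × (1 − 31%) = 2.9670%.
WACC = 0.4580 × 16.3990% + 0.5420 × 2.9670% = 9.1187%.

9.12%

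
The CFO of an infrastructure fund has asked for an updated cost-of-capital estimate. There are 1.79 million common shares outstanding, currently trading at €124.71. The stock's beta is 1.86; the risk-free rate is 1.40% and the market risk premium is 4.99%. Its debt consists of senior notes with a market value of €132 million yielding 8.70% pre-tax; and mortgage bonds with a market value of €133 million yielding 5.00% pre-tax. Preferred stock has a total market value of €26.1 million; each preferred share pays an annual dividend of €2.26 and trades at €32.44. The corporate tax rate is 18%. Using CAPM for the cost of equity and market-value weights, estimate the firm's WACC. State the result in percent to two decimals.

Cost of equity via CAPM: Re = 1.4% + 1.86 × 4.99% = 10.6814%.
Cost of preferred: Rp = 2.26 / 32.44 = 6.9667%.
Market value of equity E = 124.71 × 1.79m = 223.2309m.
Total capital V = 223.2309 + 26.1 + 132 + 133 = 514.3309.
Equity: weight = 223.2309/514.3309 = 0.4340; cost = 10.6814%.
Preferred: weight = 26.1/514.3309 = 0.0507; cost = 6.9667%.
Senior notes: weight = 132/514.3309 = 0.2566; after-tax cost = 8.7% × (1 − 18%) = 7.1340%.
Mortgage bonds: weight = 133/514.3309 = 0.2586; after-tax cost = 5% × (1 − 18%) = 4.1000%.
WACC = 0.4340 × 10.6814% + 0.0507 × 6.9667% + 0.2566 × 7.1340% + 0.2586 × 4.1000% = 7.8806%.

7.88%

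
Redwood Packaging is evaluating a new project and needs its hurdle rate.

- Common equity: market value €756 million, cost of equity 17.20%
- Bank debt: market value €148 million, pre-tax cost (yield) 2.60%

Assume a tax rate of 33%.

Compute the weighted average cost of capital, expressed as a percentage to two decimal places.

Total capital V = 756 + 148 = 904.
Equity: weight = 756/904 = 0.8363; cost = 17.2%.
Bank debt: weight = 148/904 = 0.1637; after-tax cost = 2.6% × (1 − 33%) = 1.7420%.
WACC = 0.8363 × 17.2000% + 0.1637 × 1.7420% = 14.6693%.

14.67%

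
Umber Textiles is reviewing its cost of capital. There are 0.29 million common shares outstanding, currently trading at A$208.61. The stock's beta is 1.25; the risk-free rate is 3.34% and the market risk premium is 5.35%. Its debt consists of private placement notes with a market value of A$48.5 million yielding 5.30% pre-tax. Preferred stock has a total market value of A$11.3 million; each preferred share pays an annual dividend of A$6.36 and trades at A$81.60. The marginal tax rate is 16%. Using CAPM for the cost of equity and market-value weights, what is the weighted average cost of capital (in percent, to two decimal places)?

Cost of equity via CAPM: Re = 3.34% + 1.25 × 5.35% = 10.0275%.
Cost of preferred: Rp = 6.36 / 81.6 = 7.7941%.
Market value of equity E = 208.61 × 0.29m = 60.4969m.
Total capital V = 60.4969 + 11.3 + 48.5 = 120.2969.
Equity: weight = 60.4969/120.2969 = 0.5029; cost = 10.0275%.
Preferred: weight = 11.3/120.2969 = 0.0939; cost = 7.7941%.
Private placement notes: weight = 48.5/120.2969 = 0.4032; after-tax cost = 5.3% × (1 − 16%) = 4.4520%.
WACC = 0.5029 × 10.0275% + 0.0939 × 7.7941% + 0.4032 × 4.4520% = 7.5698%.

7.57%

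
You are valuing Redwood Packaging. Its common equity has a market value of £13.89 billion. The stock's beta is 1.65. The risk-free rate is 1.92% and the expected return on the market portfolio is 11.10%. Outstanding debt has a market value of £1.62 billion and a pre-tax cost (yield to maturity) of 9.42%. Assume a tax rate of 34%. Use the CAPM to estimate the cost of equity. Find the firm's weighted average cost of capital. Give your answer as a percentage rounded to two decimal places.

15.93%

Market risk premium = 11.1% − 1.92% = 9.18%.
Cost of equity via CAPM: Re = 1.92% + 1.65 × 9.18% = 17.0670%.
Total capital V = 13.89 + 1.62 = 15.51.
Equity: weight = 13.89/15.51 = 0.8956; cost = 17.067%.
Debt: weight = 1.62/15.51 = 0.1044; after-tax cost = 9.42% × (1 − 34%) = 6.2172%.
WACC = 0.8956 × 17.0670% + 0.1044 × 6.2172% = 15.9338%.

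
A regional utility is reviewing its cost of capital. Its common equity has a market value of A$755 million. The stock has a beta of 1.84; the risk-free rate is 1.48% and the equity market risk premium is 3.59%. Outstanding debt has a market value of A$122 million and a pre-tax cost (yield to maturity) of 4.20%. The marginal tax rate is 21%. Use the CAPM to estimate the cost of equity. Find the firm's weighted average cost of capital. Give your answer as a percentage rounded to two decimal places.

Cost of equity via CAPM: Re = 1.48% + 1.84 × 3.59% = 8.0856%.
Total capital V = 755 + 122 = 877.
Equity: weight = 755/877 = 0.8609; cost = 8.0856%.
Debt: weight = 122/877 = 0.1391; after-tax cost = 4.2% × (1 − 21%) = 3.3180%.
WACC = 0.8609 × 8.0856% + 0.1391 × 3.3180% = 7.4224%.

7.42%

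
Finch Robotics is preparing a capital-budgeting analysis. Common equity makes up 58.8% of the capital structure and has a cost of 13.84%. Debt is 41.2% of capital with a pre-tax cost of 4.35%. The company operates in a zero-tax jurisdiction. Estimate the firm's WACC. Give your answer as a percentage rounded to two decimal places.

After-tax cost of debt = 4.35% × (1 − 0%) = 4.3500%.
WACC = 0.588 × 13.8400% + 0.412 × 4.3500% = 9.9301%.

9.93%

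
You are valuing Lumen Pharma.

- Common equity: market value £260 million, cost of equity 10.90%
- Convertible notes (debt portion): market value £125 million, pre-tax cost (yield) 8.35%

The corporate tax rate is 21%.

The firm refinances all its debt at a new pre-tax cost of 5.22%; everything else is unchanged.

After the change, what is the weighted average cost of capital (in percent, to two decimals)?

After the change:
Total capital V = 260 + 125 = 385.
Equity: weight = 260/385 = 0.6753; cost = 10.9%.
Convertible notes (debt portion): weight = 125/385 = 0.3247; after-tax cost = 5.22% × (1 − 21%) = 4.1238%.
WACC = 0.6753 × 10.9000% + 0.3247 × 4.1238% = 8.6999%.

8.70%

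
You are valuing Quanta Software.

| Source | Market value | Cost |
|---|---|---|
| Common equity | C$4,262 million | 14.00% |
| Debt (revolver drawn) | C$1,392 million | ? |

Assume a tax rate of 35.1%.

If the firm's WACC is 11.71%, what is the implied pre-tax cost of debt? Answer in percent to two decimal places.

Total capital V = 4262 + 1392 = 5654.
Equity weight = 4262/5654 = 0.7538.
Revolver drawn weight = 1392/5654 = 0.2462.
Equity contribution = 0.7538 × 14% = 10.5532%.
Remaining for debt = 11.71% − 10.5532% = 1.1568%.
Rd × (1 − 35.1%) × 0.2462 = 1.1568%  ⇒  Rd = 7.2396%.

7.24%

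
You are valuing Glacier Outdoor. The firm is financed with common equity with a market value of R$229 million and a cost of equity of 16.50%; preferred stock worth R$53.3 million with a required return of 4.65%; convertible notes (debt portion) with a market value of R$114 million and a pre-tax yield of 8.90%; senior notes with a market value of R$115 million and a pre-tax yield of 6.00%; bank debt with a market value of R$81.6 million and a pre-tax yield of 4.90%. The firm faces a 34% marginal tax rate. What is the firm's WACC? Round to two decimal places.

9.13%

Total capital V = 229 + 53.3 + 114 + 115 + 81.6 = 592.9.
Equity: weight = 229/592.9 = 0.3862; cost = 16.5%.
Preferred: weight = 53.3/592.9 = 0.0899; cost = 4.65%.
Convertible notes (debt portion): weight = 114/592.9 = 0.1923; after-tax cost = 8.9% × (1 − 34%) = 5.8740%.
Senior notes: weight = 115/592.9 = 0.1940; after-tax cost = 6% × (1 − 34%) = 3.9600%.
Bank debt: weight = 81.6/592.9 = 0.1376; after-tax cost = 4.9% × (1 − 34%) = 3.2340%.
WACC = 0.3862 × 16.5000% + 0.0899 × 4.6500% + 0.1923 × 5.8740% + 0.1940 × 3.9600% + 0.1376 × 3.2340% = 9.1335%.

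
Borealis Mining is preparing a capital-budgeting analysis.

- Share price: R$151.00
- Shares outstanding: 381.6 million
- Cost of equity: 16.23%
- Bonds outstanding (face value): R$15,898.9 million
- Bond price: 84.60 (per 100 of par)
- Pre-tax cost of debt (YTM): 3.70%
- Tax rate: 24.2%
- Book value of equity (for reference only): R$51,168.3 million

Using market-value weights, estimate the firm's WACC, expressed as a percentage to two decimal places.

13.69%

Market value of equity E = 151.0 × 381.6m = 57621.6m. Market value of debt D = 15898.9m × 84.6/100 = 13450.4694m.
Total capital V = 57621.6 + 13450.4694 = 71072.0694.
Equity: weight = 57621.6/71072.0694 = 0.8107; cost = 16.23%.
Bonds outstanding: weight = 13450.4694/71072.0694 = 0.1893; after-tax cost = 3.7% × (1 − 24.2%) = 2.8046%.
WACC = 0.8107 × 16.2300% + 0.1893 × 2.8046% = 13.6892%.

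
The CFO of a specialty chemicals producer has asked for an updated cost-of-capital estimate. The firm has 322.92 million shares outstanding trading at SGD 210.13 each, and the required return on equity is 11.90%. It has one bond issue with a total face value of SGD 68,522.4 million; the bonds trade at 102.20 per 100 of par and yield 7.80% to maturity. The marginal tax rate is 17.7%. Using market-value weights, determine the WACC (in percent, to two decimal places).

Market value of equity E = 210.13 × 322.92m = 67855.1796m. Market value of debt D = 68522.4m × 102.2/100 = 70029.8928m.
Total capital V = 67855.1796 + 70029.8928 = 137885.0724.
Equity: weight = 67855.1796/137885.0724 = 0.4921; cost = 11.9%.
Bonds outstanding: weight = 70029.8928/137885.0724 = 0.5079; after-tax cost = 7.8% × (1 − 17.7%) = 6.4194%.
WACC = 0.4921 × 11.9000% + 0.5079 × 6.4194% = 9.1165%.

9.12%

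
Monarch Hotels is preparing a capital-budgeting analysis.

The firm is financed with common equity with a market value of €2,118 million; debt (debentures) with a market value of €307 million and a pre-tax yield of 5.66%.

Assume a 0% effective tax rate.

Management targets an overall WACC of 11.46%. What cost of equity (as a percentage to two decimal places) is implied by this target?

Total capital V = 2118 + 307 = 2425.
Equity weight = 2118/2425 = 0.8734.
Debentures weight = 307/2425 = 0.1266.
Debt contribution = 0.1266 × 5.66% × (1 − 0%) = 0.7165%.
Required equity contribution = 11.46% − 0.7165% = 10.7435%.
Re = 10.7435% / 0.8734 = 12.3007%.

12.30%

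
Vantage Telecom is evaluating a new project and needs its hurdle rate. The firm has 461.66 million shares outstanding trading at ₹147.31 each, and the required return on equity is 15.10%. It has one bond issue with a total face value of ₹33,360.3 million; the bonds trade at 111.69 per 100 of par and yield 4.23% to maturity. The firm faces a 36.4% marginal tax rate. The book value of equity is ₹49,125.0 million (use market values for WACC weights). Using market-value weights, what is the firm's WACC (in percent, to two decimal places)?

10.71%

Market value of equity E = 147.31 × 461.66m = 68007.1346m. Market value of debt D = 33360.3m × 111.69/100 = 37260.11907m.
Total capital V = 68007.1346 + 37260.11907 = 105267.25367.
Equity: weight = 68007.1346/105267.25367 = 0.6460; cost = 15.1%.
Bonds outstanding: weight = 37260.11907/105267.25367 = 0.3540; after-tax cost = 4.23% × (1 − 36.4%) = 2.6903%.
WACC = 0.6460 × 15.1000% + 0.3540 × 2.6903% = 10.7075%.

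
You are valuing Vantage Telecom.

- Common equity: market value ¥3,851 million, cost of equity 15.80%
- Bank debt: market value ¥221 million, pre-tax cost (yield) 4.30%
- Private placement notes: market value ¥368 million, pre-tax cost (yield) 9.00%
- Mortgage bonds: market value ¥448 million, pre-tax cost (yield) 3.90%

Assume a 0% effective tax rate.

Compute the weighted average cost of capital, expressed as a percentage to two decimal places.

Total capital V = 3851 + 221 + 368 + 448 = 4888.
Equity: weight = 3851/4888 = 0.7878; cost = 15.8%.
Bank debt: weight = 221/4888 = 0.0452; after-tax cost = 4.3% × (1 − 0%) = 4.3000%.
Private placement notes: weight = 368/4888 = 0.0753; after-tax cost = 9% × (1 − 0%) = 9.0000%.
Mortgage bonds: weight = 448/4888 = 0.0917; after-tax cost = 3.9% × (1 − 0%) = 3.9000%.
WACC = 0.7878 × 15.8000% + 0.0452 × 4.3000% + 0.0753 × 9.0000% + 0.0917 × 3.9000% = 13.6774%.

13.68%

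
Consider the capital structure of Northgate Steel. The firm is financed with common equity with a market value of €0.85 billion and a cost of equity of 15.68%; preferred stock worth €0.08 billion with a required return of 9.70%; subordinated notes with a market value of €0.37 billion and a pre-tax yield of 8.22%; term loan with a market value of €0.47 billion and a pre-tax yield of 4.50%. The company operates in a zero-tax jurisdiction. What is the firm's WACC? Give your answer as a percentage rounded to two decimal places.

10.88%

Total capital V = 0.85 + 0.08 + 0.37 + 0.47 = 1.77.
Equity: weight = 0.85/1.77 = 0.4802; cost = 15.68%.
Preferred: weight = 0.08/1.77 = 0.0452; cost = 9.7%.
Subordinated notes: weight = 0.37/1.77 = 0.2090; after-tax cost = 8.22% × (1 − 0%) = 8.2200%.
Term loan: weight = 0.47/1.77 = 0.2655; after-tax cost = 4.5% × (1 − 0%) = 4.5000%.
WACC = 0.4802 × 15.6800% + 0.0452 × 9.7000% + 0.2090 × 8.2200% + 0.2655 × 4.5000% = 10.8816%.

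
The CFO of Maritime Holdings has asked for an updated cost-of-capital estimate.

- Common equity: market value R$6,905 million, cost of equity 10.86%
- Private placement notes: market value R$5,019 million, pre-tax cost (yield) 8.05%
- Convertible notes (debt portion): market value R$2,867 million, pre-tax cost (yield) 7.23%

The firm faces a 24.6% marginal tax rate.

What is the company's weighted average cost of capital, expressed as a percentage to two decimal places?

8.19%

Total capital V = 6905 + 5019 + 2867 = 14791.
Equity: weight = 6905/14791 = 0.4668; cost = 10.86%.
Private placement notes: weight = 5019/14791 = 0.3393; after-tax cost = 8.05% × (1 − 24.6%) = 6.0697%.
Convertible notes (debt portion): weight = 2867/14791 = 0.1938; after-tax cost = 7.23% × (1 − 24.6%) = 5.4514%.
WACC = 0.4668 × 10.8600% + 0.3393 × 6.0697% + 0.1938 × 5.4514% = 8.1862%.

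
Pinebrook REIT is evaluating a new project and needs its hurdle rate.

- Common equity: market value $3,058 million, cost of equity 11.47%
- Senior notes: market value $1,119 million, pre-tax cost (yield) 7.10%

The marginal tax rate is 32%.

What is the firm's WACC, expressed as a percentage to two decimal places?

9.69%

Total capital V = 3058 + 1119 = 4177.
Equity: weight = 3058/4177 = 0.7321; cost = 11.47%.
Senior notes: weight = 1119/4177 = 0.2679; after-tax cost = 7.1% × (1 − 32%) = 4.8280%.
WACC = 0.7321 × 11.4700% + 0.2679 × 4.8280% = 9.6906%.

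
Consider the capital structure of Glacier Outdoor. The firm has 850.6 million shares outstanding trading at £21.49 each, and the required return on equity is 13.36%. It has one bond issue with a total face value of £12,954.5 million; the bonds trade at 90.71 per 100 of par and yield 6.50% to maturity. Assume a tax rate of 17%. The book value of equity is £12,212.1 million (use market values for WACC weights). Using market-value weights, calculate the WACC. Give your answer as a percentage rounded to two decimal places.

10.24%

Market value of equity E = 21.49 × 850.6m = 18279.394m. Market value of debt D = 12954.5m × 90.71/100 = 11751.02695m.
Total capital V = 18279.394 + 11751.02695 = 30030.42095.
Equity: weight = 18279.394/30030.42095 = 0.6087; cost = 13.36%.
Bonds outstanding: weight = 11751.02695/30030.42095 = 0.3913; after-tax cost = 6.5% × (1 − 17%) = 5.3950%.
WACC = 0.6087 × 13.3600% + 0.3913 × 5.3950% = 10.2433%.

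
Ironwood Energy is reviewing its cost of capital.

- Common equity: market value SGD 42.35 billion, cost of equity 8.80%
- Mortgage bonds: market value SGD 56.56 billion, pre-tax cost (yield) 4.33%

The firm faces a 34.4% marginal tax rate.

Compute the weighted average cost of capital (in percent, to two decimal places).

5.39%

Total capital V = 42.35 + 56.56 = 98.91.
Equity: weight = 42.35/98.91 = 0.4282; cost = 8.8%.
Mortgage bonds: weight = 56.56/98.91 = 0.5718; after-tax cost = 4.33% × (1 − 34.4%) = 2.8405%.
WACC = 0.4282 × 8.8000% + 0.5718 × 2.8405% = 5.3921%.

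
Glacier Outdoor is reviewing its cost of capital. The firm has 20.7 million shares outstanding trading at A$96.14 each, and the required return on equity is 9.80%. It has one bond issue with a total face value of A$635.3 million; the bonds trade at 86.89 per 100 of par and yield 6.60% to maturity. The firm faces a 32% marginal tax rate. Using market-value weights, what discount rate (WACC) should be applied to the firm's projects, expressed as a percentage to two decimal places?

8.65%

Market value of equity E = 96.14 × 20.7m = 1990.098m. Market value of debt D = 635.3m × 86.89/100 = 552.01217m.
Total capital V = 1990.098 + 552.01217 = 2542.11017.
Equity: weight = 1990.098/2542.11017 = 0.7829; cost = 9.8%.
Bonds outstanding: weight = 552.01217/2542.11017 = 0.2171; after-tax cost = 6.6% × (1 − 32%) = 4.4880%.
WACC = 0.7829 × 9.8000% + 0.2171 × 4.4880% = 8.6465%.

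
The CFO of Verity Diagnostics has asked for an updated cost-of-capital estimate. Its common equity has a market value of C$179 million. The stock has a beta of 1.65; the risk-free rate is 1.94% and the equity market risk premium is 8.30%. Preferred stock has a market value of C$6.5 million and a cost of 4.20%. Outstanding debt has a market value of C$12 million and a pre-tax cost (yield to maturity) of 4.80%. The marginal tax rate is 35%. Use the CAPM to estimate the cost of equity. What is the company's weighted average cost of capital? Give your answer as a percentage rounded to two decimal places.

Cost of equity via CAPM: Re = 1.94% + 1.65 × 8.3% = 15.6350%.
Total capital V = 179 + 6.5 + 12 = 197.5.
Equity: weight = 179/197.5 = 0.9063; cost = 15.635%.
Preferred: weight = 6.5/197.5 = 0.0329; cost = 4.2%.
Debt: weight = 12/197.5 = 0.0608; after-tax cost = 4.8% × (1 − 35%) = 3.1200%.
WACC = 0.9063 × 15.6350% + 0.0329 × 4.2000% + 0.0608 × 3.1200% = 14.4983%.

14.50%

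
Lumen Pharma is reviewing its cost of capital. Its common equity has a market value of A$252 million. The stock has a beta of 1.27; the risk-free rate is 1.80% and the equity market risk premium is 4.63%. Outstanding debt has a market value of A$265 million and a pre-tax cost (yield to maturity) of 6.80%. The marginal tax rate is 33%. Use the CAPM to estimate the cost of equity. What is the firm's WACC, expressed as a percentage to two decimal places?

Cost of equity via CAPM: Re = 1.8% + 1.27 × 4.63% = 7.6801%.
Total capital V = 252 + 265 = 517.
Equity: weight = 252/517 = 0.4874; cost = 7.6801%.
Debt: weight = 265/517 = 0.5126; after-tax cost = 6.8% × (1 − 33%) = 4.5560%.
WACC = 0.4874 × 7.6801% + 0.5126 × 4.5560% = 6.0788%.

6.08%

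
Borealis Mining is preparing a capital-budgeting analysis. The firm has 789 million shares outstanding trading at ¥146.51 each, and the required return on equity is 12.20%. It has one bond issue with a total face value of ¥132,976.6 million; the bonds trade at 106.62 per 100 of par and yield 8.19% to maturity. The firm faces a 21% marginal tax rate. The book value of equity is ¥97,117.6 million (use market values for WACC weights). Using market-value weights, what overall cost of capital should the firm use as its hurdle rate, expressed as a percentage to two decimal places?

9.04%

Market value of equity E = 146.51 × 789m = 115596.39m. Market value of debt D = 132976.6m × 106.62/100 = 141779.65092m.
Total capital V = 115596.39 + 141779.65092 = 257376.04092.
Equity: weight = 115596.39/257376.04092 = 0.4491; cost = 12.2%.
Bonds outstanding: weight = 141779.65092/257376.04092 = 0.5509; after-tax cost = 8.19% × (1 − 21%) = 6.4701%.
WACC = 0.4491 × 12.2000% + 0.5509 × 6.4701% = 9.0436%.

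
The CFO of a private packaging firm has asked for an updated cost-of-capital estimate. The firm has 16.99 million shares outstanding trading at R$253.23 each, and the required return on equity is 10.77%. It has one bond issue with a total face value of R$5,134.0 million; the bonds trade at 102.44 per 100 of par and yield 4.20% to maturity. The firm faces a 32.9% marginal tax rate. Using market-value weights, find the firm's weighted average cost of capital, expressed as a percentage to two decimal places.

Market value of equity E = 253.23 × 16.99m = 4302.3777m. Market value of debt D = 5134m × 102.44/100 = 5259.2696m.
Total capital V = 4302.3777 + 5259.2696 = 9561.6473.
Equity: weight = 4302.3777/9561.6473 = 0.4500; cost = 10.77%.
Bonds outstanding: weight = 5259.2696/9561.6473 = 0.5500; after-tax cost = 4.2% × (1 − 32.9%) = 2.8182%.
WACC = 0.4500 × 10.7700% + 0.5500 × 2.8182% = 6.3962%.

6.40%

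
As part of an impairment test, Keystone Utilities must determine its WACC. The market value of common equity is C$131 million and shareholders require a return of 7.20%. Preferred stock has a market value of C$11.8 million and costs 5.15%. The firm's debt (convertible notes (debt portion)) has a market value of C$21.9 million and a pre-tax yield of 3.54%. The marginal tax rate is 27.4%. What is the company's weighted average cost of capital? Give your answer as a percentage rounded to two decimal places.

Total capital V = 131 + 11.8 + 21.9 = 164.7.
Equity: weight = 131/164.7 = 0.7954; cost = 7.2%.
Preferred: weight = 11.8/164.7 = 0.0716; cost = 5.15%.
Convertible notes (debt portion): weight = 21.9/164.7 = 0.1330; after-tax cost = 3.54% × (1 − 27.4%) = 2.5700%.
WACC = 0.7954 × 7.2000% + 0.0716 × 5.1500% + 0.1330 × 2.5700% = 6.4375%.

6.44%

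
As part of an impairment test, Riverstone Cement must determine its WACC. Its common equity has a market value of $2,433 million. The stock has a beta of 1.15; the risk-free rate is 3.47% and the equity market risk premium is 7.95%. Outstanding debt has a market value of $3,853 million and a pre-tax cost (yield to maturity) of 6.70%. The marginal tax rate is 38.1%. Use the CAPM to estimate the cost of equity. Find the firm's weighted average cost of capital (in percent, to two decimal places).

7.42%

Cost of equity via CAPM: Re = 3.47% + 1.15 × 7.95% = 12.6125%.
Total capital V = 2433 + 3853 = 6286.
Equity: weight = 2433/6286 = 0.3871; cost = 12.6125%.
Debt: weight = 3853/6286 = 0.6129; after-tax cost = 6.7% × (1 − 38.1%) = 4.1473%.
WACC = 0.3871 × 12.6125% + 0.6129 × 4.1473% = 7.4238%.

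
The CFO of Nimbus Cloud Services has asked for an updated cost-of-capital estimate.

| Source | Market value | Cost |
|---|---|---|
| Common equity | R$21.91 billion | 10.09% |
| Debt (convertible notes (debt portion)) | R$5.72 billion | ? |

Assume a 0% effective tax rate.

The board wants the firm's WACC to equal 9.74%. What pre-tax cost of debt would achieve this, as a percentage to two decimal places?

Total capital V = 21.91 + 5.72 = 27.63.
Equity weight = 21.91/27.63 = 0.7930.
Convertible notes (debt portion) weight = 5.72/27.63 = 0.2070.
Equity contribution = 0.7930 × 10.09% = 8.0012%.
Remaining for debt = 9.74% − 8.0012% = 1.7388%.
Rd × (1 − 0%) × 0.2070 = 1.7388%  ⇒  Rd = 8.3994%.

8.40%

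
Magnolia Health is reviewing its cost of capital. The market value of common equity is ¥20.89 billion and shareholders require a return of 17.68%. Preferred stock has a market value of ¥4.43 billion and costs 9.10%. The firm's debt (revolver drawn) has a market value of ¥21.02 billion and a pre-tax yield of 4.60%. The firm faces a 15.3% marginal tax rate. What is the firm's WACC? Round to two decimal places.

Total capital V = 20.89 + 4.43 + 21.02 = 46.34.
Equity: weight = 20.89/46.34 = 0.4508; cost = 17.68%.
Preferred: weight = 4.43/46.34 = 0.0956; cost = 9.1%.
Revolver drawn: weight = 21.02/46.34 = 0.4536; after-tax cost = 4.6% × (1 − 15.3%) = 3.8962%.
WACC = 0.4508 × 17.6800% + 0.0956 × 9.1000% + 0.4536 × 3.8962% = 10.6074%.

10.61%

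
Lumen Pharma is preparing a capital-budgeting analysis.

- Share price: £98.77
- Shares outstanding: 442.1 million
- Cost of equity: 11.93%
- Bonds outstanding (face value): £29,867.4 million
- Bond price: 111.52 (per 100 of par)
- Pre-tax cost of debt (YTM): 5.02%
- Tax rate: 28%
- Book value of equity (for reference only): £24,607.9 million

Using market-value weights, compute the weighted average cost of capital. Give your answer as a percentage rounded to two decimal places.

8.33%

Market value of equity E = 98.77 × 442.1m = 43666.217m. Market value of debt D = 29867.4m × 111.52/100 = 33308.12448m.
Total capital V = 43666.217 + 33308.12448 = 76974.34148.
Equity: weight = 43666.217/76974.34148 = 0.5673; cost = 11.93%.
Bonds outstanding: weight = 33308.12448/76974.34148 = 0.4327; after-tax cost = 5.02% × (1 − 28%) = 3.6144%.
WACC = 0.5673 × 11.9300% + 0.4327 × 3.6144% = 8.3317%.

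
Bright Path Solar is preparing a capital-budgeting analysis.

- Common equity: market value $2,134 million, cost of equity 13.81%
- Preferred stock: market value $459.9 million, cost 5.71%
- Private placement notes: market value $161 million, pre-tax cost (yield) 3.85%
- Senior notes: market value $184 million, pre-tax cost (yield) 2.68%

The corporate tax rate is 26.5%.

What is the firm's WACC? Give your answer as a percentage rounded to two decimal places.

11.20%

Total capital V = 2134 + 459.9 + 161 + 184 = 2938.9.
Equity: weight = 2134/2938.9 = 0.7261; cost = 13.81%.
Preferred: weight = 459.9/2938.9 = 0.1565; cost = 5.71%.
Private placement notes: weight = 161/2938.9 = 0.0548; after-tax cost = 3.85% × (1 − 26.5%) = 2.8298%.
Senior notes: weight = 184/2938.9 = 0.0626; after-tax cost = 2.68% × (1 − 26.5%) = 1.9698%.
WACC = 0.7261 × 13.8100% + 0.1565 × 5.7100% + 0.0548 × 2.8298% + 0.0626 × 1.9698% = 11.1996%.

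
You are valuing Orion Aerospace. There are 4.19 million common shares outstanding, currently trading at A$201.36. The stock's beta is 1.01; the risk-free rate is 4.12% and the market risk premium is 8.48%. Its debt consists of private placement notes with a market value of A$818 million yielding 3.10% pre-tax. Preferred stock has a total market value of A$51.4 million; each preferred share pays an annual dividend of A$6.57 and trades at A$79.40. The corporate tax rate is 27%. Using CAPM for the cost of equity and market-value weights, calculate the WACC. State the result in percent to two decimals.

7.58%

Cost of equity via CAPM: Re = 4.12% + 1.01 × 8.48% = 12.6848%.
Cost of preferred: Rp = 6.57 / 79.4 = 8.2746%.
Market value of equity E = 201.36 × 4.19m = 843.6984m.
Total capital V = 843.6984 + 51.4 + 818 = 1713.0984.
Equity: weight = 843.6984/1713.0984 = 0.4925; cost = 12.6848%.
Preferred: weight = 51.4/1713.0984 = 0.0300; cost = 8.2746%.
Private placement notes: weight = 818/1713.0984 = 0.4775; after-tax cost = 3.1% × (1 − 27%) = 2.2630%.
WACC = 0.4925 × 12.6848% + 0.0300 × 8.2746% + 0.4775 × 2.2630% = 7.5761%.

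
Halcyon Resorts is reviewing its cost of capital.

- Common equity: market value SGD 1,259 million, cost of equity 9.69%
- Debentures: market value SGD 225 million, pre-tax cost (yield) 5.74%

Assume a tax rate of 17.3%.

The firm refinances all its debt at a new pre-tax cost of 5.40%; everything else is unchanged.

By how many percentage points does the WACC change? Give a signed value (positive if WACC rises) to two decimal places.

-0.04 pp

Current WACC:
Total capital V = 1259 + 225 = 1484.
Equity: weight = 1259/1484 = 0.8484; cost = 9.69%.
Debentures: weight = 225/1484 = 0.1516; after-tax cost = 5.74% × (1 − 17.3%) = 4.7470%.
WACC = 0.8484 × 9.6900% + 0.1516 × 4.7470% = 8.9406%.
After the change:
Total capital V = 1259 + 225 = 1484.
Equity: weight = 1259/1484 = 0.8484; cost = 9.69%.
Debentures: weight = 225/1484 = 0.1516; after-tax cost = 5.4% × (1 − 17.3%) = 4.4658%.
WACC = 0.8484 × 9.6900% + 0.1516 × 4.4658% = 8.8979%.
Change in WACC = 8.8979% − 8.9406% = -0.0426 pp.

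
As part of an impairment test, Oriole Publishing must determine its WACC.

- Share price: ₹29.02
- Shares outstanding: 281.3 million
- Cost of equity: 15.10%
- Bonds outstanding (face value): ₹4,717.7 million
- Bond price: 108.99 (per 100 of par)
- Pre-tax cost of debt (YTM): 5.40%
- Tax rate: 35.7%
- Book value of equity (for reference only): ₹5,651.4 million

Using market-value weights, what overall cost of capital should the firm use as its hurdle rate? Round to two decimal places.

Market value of equity E = 29.02 × 281.3m = 8163.326m. Market value of debt D = 4717.7m × 108.99/100 = 5141.82123m.
Total capital V = 8163.326 + 5141.82123 = 13305.14723.
Equity: weight = 8163.326/13305.14723 = 0.6135; cost = 15.1%.
Bonds outstanding: weight = 5141.82123/13305.14723 = 0.3865; after-tax cost = 5.4% × (1 − 35.7%) = 3.4722%.
WACC = 0.6135 × 15.1000% + 0.3865 × 3.4722% = 10.6064%.

10.61%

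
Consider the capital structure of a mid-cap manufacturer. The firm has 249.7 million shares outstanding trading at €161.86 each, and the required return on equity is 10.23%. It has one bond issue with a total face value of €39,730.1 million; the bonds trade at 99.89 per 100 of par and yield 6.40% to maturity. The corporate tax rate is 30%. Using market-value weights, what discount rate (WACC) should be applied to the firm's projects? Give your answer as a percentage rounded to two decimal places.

Market value of equity E = 161.86 × 249.7m = 40416.442m. Market value of debt D = 39730.1m × 99.89/100 = 39686.39689m.
Total capital V = 40416.442 + 39686.39689 = 80102.83889.
Equity: weight = 40416.442/80102.83889 = 0.5046; cost = 10.23%.
Bonds outstanding: weight = 39686.39689/80102.83889 = 0.4954; after-tax cost = 6.4% × (1 − 30%) = 4.4800%.
WACC = 0.5046 × 10.2300% + 0.4954 × 4.4800% = 7.3812%.

7.38%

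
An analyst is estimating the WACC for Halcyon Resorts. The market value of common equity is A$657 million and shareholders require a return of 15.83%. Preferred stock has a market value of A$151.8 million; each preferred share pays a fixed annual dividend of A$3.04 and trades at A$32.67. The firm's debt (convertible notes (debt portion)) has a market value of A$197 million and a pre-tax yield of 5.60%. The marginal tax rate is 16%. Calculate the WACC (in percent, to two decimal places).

Cost of preferred: Rp = 3.04 / 32.67 = 9.3052%.
Total capital V = 657 + 151.8 + 197 = 1005.8.
Equity: weight = 657/1005.8 = 0.6532; cost = 15.83%.
Preferred: weight = 151.8/1005.8 = 0.1509; cost = 9.3052%.
Convertible notes (debt portion): weight = 197/1005.8 = 0.1959; after-tax cost = 5.6% × (1 − 16%) = 4.7040%.
WACC = 0.6532 × 15.8300% + 0.1509 × 9.3052% + 0.1959 × 4.7040% = 12.6661%.

12.67%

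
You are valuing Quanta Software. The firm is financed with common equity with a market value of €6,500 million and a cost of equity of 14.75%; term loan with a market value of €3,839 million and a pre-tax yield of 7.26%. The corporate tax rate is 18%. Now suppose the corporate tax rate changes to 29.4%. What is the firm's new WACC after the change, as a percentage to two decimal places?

After the change:
Total capital V = 6500 + 3839 = 10339.
Equity: weight = 6500/10339 = 0.6287; cost = 14.75%.
Term loan: weight = 3839/10339 = 0.3713; after-tax cost = 7.26% × (1 − 29.4%) = 5.1256%.
WACC = 0.6287 × 14.7500% + 0.3713 × 5.1256% = 11.1763%.

11.18%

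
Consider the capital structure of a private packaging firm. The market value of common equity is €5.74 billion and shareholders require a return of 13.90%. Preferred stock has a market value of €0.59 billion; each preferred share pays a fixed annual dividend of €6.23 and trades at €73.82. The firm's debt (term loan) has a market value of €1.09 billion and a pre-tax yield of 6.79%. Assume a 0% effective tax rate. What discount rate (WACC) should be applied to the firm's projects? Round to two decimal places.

Cost of preferred: Rp = 6.23 / 73.82 = 8.4394%.
Total capital V = 5.74 + 0.59 + 1.09 = 7.42.
Equity: weight = 5.74/7.42 = 0.7736; cost = 13.9%.
Preferred: weight = 0.59/7.42 = 0.0795; cost = 8.4394%.
Term loan: weight = 1.09/7.42 = 0.1469; after-tax cost = 6.79% × (1 − 0%) = 6.7900%.
WACC = 0.7736 × 13.9000% + 0.0795 × 8.4394% + 0.1469 × 6.7900% = 12.4213%.

12.42%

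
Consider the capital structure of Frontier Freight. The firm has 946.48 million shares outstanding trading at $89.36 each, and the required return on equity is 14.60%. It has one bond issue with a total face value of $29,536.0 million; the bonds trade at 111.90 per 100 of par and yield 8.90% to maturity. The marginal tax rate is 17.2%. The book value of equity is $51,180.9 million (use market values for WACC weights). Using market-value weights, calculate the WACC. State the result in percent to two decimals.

12.57%

Market value of equity E = 89.36 × 946.48m = 84577.4528m. Market value of debt D = 29536m × 111.9/100 = 33050.784m.
Total capital V = 84577.4528 + 33050.784 = 117628.2368.
Equity: weight = 84577.4528/117628.2368 = 0.7190; cost = 14.6%.
Bonds outstanding: weight = 33050.784/117628.2368 = 0.2810; after-tax cost = 8.9% × (1 − 17.2%) = 7.3692%.
WACC = 0.7190 × 14.6000% + 0.2810 × 7.3692% = 12.5683%.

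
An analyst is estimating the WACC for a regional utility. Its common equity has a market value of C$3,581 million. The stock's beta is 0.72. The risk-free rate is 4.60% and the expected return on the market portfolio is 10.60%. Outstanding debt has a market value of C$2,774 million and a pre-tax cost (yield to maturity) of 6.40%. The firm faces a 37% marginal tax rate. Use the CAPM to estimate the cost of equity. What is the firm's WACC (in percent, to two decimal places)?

Market risk premium = 10.6% − 4.6% = 6.0%.
Cost of equity via CAPM: Re = 4.6% + 0.72 × 6.0% = 8.9200%.
Total capital V = 3581 + 2774 = 6355.
Equity: weight = 3581/6355 = 0.5635; cost = 8.92%.
Debt: weight = 2774/6355 = 0.4365; after-tax cost = 6.4% × (1 − 37%) = 4.0320%.
WACC = 0.5635 × 8.9200% + 0.4365 × 4.0320% = 6.7864%.

6.79%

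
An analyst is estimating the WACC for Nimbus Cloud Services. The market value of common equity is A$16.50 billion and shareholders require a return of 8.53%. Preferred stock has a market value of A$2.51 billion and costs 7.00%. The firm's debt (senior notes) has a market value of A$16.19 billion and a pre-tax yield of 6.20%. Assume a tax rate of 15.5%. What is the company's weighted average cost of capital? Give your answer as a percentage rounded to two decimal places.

6.91%

Total capital V = 16.5 + 2.51 + 16.19 = 35.2.
Equity: weight = 16.5/35.2 = 0.4687; cost = 8.53%.
Preferred: weight = 2.51/35.2 = 0.0713; cost = 7%.
Senior notes: weight = 16.19/35.2 = 0.4599; after-tax cost = 6.2% × (1 − 15.5%) = 5.2390%.
WACC = 0.4687 × 8.5300% + 0.0713 × 7.0000% + 0.4599 × 5.2390% = 6.9072%.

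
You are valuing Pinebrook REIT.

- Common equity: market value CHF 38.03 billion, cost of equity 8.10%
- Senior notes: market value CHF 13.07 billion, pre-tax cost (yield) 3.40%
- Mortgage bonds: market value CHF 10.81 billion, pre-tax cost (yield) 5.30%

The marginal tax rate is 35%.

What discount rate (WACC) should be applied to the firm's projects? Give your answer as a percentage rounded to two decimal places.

6.04%

Total capital V = 38.03 + 13.07 + 10.81 = 61.91.
Equity: weight = 38.03/61.91 = 0.6143; cost = 8.1%.
Senior notes: weight = 13.07/61.91 = 0.2111; after-tax cost = 3.4% × (1 − 35%) = 2.2100%.
Mortgage bonds: weight = 10.81/61.91 = 0.1746; after-tax cost = 5.3% × (1 − 35%) = 3.4450%.
WACC = 0.6143 × 8.1000% + 0.2111 × 2.2100% + 0.1746 × 3.4450% = 6.0437%.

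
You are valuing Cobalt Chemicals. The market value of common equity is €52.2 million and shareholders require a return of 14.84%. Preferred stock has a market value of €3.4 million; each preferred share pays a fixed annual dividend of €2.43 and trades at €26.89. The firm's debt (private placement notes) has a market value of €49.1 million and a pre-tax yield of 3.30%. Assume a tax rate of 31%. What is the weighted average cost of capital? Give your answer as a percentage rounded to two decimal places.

Cost of preferred: Rp = 2.43 / 26.89 = 9.0368%.
Total capital V = 52.2 + 3.4 + 49.1 = 104.7.
Equity: weight = 52.2/104.7 = 0.4986; cost = 14.84%.
Preferred: weight = 3.4/104.7 = 0.0325; cost = 9.0368%.
Private placement notes: weight = 49.1/104.7 = 0.4690; after-tax cost = 3.3% × (1 − 31%) = 2.2770%.
WACC = 0.4986 × 14.8400% + 0.0325 × 9.0368% + 0.4690 × 2.2770% = 8.7600%.

8.76%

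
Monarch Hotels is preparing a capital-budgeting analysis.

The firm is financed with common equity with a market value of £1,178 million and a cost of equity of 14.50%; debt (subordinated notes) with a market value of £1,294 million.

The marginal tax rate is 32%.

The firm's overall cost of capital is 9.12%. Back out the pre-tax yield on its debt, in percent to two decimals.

6.21%

Total capital V = 1178 + 1294 = 2472.
Equity weight = 1178/2472 = 0.4765.
Subordinated notes weight = 1294/2472 = 0.5235.
Equity contribution = 0.4765 × 14.5% = 6.9098%.
Remaining for debt = 9.12% − 6.9098% = 2.2102%.
Rd × (1 − 32%) × 0.5235 = 2.2102%  ⇒  Rd = 6.2092%.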